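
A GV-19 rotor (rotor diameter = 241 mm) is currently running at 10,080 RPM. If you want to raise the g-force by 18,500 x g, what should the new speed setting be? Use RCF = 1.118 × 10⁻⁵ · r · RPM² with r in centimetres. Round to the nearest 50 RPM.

r = 241 mm / 2 = 120.5 mm = 12.05 cm
Current RCF = 1.118 × 10⁻⁵ × 12.05 × (10080)² = 1.118 × 10⁻⁵ × 12.05 × 101,606,400 ≈ 13,688.3 × g
Target RCF = 13,688.3 + 18,500 = 32,188.3 × g
N² = 32,188.3 / (13.4719 × 10⁻⁵) = 238,929,179
N ≈ √238,929,179 ≈ 15,457.3

15450 RPM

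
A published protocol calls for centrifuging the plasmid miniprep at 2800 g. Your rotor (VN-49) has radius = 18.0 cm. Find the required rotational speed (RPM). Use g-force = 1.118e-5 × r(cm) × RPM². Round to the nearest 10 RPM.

≈ 3730 RPM

2,800 = 1.118 × 10⁻⁵ × 18 × N²
N² = 2,800 / (20.124 × 10⁻⁵) = 13,913,735
N ≈ √13,913,735 ≈ 3,730.1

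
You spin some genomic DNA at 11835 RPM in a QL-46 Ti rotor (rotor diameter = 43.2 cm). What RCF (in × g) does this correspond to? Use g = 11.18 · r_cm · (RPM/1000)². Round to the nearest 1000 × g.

≈ 34000 × g

r = 43.2 / 2 = 21.6 cm
RCF = 11.18 × 21.6 × (11.835)² = 11.18 × 21.6 × 140.067225 ≈ 33,824.6 × g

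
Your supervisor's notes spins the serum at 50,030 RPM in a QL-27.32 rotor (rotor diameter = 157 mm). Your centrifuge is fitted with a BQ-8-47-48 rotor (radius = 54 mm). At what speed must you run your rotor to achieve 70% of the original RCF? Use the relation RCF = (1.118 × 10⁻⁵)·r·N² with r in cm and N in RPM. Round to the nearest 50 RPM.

≈ 50450 RPM

Original rotor: r = 157 mm / 2 = 78.5 mm = 7.85 cm
RCF_original = 1.118 × 10⁻⁵ × 7.85 × (50030)² = 1.118 × 10⁻⁵ × 7.85 × 2,503,000,900 ≈ 219,670.9 × g
Target RCF = 0.7 × 219,670.9 ≈ 153,769.6 × g
Your rotor: r = 54 mm = 5.4 cm
153,769.6 = 1.118 × 10⁻⁵ × 5.4 × N²
N² = 153,769.6 / (6.0372 × 10⁻⁵) = 2,547,035,049
N ≈ √2,547,035,049 ≈ 50,468.2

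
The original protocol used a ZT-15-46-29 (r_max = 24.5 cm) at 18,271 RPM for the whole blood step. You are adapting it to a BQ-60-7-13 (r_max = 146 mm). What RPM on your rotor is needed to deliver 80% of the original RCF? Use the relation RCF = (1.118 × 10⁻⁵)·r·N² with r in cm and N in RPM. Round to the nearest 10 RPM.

RCF_original = 1.118 × 10⁻⁵ × 24.5 × (18271)² = 1.118 × 10⁻⁵ × 24.5 × 333,829,441 ≈ 91,439.2 × g
Target RCF = 0.8 × 91,439.2 ≈ 73,151.4 × g
Your rotor: r = 146 mm = 14.6 cm
73,151.4 = 1.118 × 10⁻⁵ × 14.6 × N²
N² = 73,151.4 / (16.3228 × 10⁻⁵) = 448,154,728
N ≈ √448,154,728 ≈ 21,169.7

≈ 21170 RPM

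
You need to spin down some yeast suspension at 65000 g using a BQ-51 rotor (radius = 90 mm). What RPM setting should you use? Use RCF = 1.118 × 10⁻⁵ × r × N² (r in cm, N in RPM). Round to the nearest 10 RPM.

r = 90 mm = 9.0 cm
65,000 = 1.118 × 10⁻⁵ × 9 × N²
N² = 65,000 / (10.062 × 10⁻⁵) = 645,994,832
N ≈ √645,994,832 ≈ 25,416.4

≈ 25420 RPM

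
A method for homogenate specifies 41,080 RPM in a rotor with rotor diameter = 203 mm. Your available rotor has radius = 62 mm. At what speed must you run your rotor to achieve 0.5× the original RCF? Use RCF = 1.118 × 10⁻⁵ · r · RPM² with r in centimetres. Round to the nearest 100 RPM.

Original rotor: r = 203 mm / 2 = 101.5 mm = 10.15 cm
RCF = 1.118 × 10⁻⁵ × r × N²
RCF_original = 1.118 × 10⁻⁵ × 10.15 × (41080)² = 1.118 × 10⁻⁵ × 10.15 × 1,687,566,400 ≈ 191,500 × g
Target RCF = 0.5 × 191,500 ≈ 95,750 × g
Your rotor: r = 62 mm = 6.2 cm
95,750 = 1.118 × 10⁻⁵ × 6.2 × N²
N² = 95,750 / (6.9316 × 10⁻⁵) = 1,381,354,954
N ≈ √1,381,354,954 ≈ 37,166.6

≈ 37200 RPM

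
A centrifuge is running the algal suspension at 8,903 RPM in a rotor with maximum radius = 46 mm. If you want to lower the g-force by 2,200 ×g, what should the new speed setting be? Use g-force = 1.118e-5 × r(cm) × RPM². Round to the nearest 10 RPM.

r = 46 mm = 4.6 cm
Current RCF = 1.118 × 10⁻⁵ × 4.6 × (8903)² = 1.118 × 10⁻⁵ × 4.6 × 79,263,409 ≈ 4,076.4 × g
Target RCF = 4,076.4 − 2,200 = 1,876.4 × g
N² = 1,876.4 / (5.1428 × 10⁻⁵) = 36,485,961
N ≈ √36,485,961 ≈ 6,040.4

≈ 6040 RPM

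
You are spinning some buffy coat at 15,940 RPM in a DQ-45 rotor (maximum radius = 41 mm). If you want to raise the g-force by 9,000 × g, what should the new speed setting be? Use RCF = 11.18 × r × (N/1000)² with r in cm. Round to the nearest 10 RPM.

N₂ ≈ 21220 RPM

r = 41 mm = 4.1 cm
Current RCF = 11.18 × 4.1 × (15.94)² = 11.18 × 4.1 × 254.0836 ≈ 11,646.7 × g
Target RCF = 11,646.7 + 9,000 = 20,646.7 × g
(N/1000)² = 20,646.7 / 45.838 = 450.4276
N = 1000 × √450.4276 ≈ 21,223.3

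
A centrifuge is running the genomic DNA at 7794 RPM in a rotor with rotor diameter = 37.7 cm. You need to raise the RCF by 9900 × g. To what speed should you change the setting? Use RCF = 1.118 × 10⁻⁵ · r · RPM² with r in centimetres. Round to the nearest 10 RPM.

10380 RPM

r = 37.7 / 2 = 18.85 cm
Current RCF = 1.118 × 10⁻⁵ × 18.85 × (7794)² = 1.118 × 10⁻⁵ × 18.85 × 60,746,436 ≈ 12,801.9 × g
Target RCF = 12,801.9 + 9,900 = 22,701.9 × g
N² = 22,701.9 / (21.0743 × 10⁻⁵) = 107,723,151
N ≈ √107,723,151 ≈ 10,379.0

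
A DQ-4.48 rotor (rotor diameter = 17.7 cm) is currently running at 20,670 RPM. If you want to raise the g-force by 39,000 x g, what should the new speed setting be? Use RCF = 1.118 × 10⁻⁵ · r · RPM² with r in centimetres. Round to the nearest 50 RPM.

r = 17.7 / 2 = 8.85 cm
Current RCF = 1.118 × 10⁻⁵ × 8.85 × (20670)² = 1.118 × 10⁻⁵ × 8.85 × 427,248,900 ≈ 42,273.3 × g
Target RCF = 42,273.3 + 39,000 = 81,273.3 × g
N² = 81,273.3 / (9.8943 × 10⁻⁵) = 821,415,360
N ≈ √821,415,360 ≈ 28,660.3

28650 RPM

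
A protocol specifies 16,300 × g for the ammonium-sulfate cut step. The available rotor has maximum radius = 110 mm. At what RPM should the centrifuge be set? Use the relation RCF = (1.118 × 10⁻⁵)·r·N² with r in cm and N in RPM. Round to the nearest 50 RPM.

r = 110 mm = 11.0 cm
16,300 = 1.118 × 10⁻⁵ × 11 × N²
N² = 16,300 / (12.298 × 10⁻⁵) = 132,541,877
N ≈ √132,541,877 ≈ 11,512.7

N ≈ 11500 RPM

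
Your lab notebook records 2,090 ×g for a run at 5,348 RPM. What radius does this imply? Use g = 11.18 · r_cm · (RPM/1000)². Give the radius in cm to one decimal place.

RCF = 11.18 × r × (N/1000)²
2090 = 11.18 × r × (5.348)²
r = 2090 / (11.18 × 28.601104) = 2090 / 319.7603 ≈ 6.536 cm

6.5 cm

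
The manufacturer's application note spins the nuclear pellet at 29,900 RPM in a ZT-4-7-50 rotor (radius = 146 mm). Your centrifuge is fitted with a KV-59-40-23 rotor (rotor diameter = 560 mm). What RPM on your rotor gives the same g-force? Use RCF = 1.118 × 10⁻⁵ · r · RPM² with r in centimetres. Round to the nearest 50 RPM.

≈ 21600 RPM

Original rotor: r = 146 mm = 14.6 cm
RCF_original = 1.118 × 10⁻⁵ × 14.6 × (29900)² = 1.118 × 10⁻⁵ × 14.6 × 894,010,000 ≈ 145,927.5 × g
Your rotor: r = 560 mm / 2 = 280 mm = 28 cm
145,927.5 = 1.118 × 10⁻⁵ × 28 × N²
N² = 145,927.5 / (31.304 × 10⁻⁵) = 466,162,471
N ≈ √466,162,471 ≈ 21,590.8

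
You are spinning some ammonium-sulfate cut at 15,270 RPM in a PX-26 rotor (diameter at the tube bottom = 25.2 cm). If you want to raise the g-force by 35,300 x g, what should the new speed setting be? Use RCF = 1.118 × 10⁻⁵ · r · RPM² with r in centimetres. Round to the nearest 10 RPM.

≈ 21990 RPM

r = 25.2 / 2 = 12.6 cm
Current RCF = 1.118 × 10⁻⁵ × 12.6 × (15270)² = 1.118 × 10⁻⁵ × 12.6 × 233,172,900 ≈ 32,846.6 × g
Target RCF = 32,846.6 + 35,300 = 68,146.6 × g
N² = 68,146.6 / (14.0868 × 10⁻⁵) = 483,762,104
N ≈ √483,762,104 ≈ 21,994.6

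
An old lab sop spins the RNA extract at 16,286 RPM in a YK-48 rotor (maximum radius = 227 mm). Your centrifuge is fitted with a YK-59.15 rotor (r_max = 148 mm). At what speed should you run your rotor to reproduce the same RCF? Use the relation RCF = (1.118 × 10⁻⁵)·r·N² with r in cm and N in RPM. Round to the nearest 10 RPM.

≈ 20170 RPM

Original rotor: r = 227 mm = 22.7 cm
RCF = 1.118 × 10⁻⁵ × r × N²
RCF_original = 1.118 × 10⁻⁵ × 22.7 × (16286)² = 1.118 × 10⁻⁵ × 22.7 × 265,233,796 ≈ 67,312.6 × g
Your rotor: r = 148 mm = 14.8 cm
67,312.6 = 1.118 × 10⁻⁵ × 14.8 × N²
N² = 67,312.6 / (16.5464 × 10⁻⁵) = 406,811,149
N ≈ √406,811,149 ≈ 20,169.6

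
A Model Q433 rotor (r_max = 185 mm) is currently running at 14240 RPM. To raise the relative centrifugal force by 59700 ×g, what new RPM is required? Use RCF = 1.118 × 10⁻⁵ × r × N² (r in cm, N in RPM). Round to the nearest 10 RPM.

N₂ ≈ 22170 RPM

r = 185 mm = 18.5 cm
Current RCF = 1.118 × 10⁻⁵ × 18.5 × (14240)² = 1.118 × 10⁻⁵ × 18.5 × 202,777,600 ≈ 41,940.5 × g
Target RCF = 41,940.5 + 59,700 = 101,640.5 × g
N² = 101,640.5 / (20.683 × 10⁻⁵) = 491,420,490
N ≈ √491,420,490 ≈ 22,168.0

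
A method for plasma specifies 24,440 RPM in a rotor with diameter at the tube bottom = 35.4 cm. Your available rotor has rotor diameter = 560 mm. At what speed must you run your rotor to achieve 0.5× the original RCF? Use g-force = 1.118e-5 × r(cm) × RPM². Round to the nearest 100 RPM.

13700 RPM

Original rotor: r = 35.4 / 2 = 17.7 cm
RCF_original = 1.118 × 10⁻⁵ × 17.7 × (24440)² = 1.118 × 10⁻⁵ × 17.7 × 597,313,600 ≈ 118,200 × g
Target RCF = 0.5 × 118,200 ≈ 59,100 × g
Your rotor: r = 560 mm / 2 = 280 mm = 28 cm
59,100 = 1.118 × 10⁻⁵ × 28 × N²
N² = 59,100 / (31.304 × 10⁻⁵) = 188,793,764
N ≈ √188,793,764 ≈ 13,740.2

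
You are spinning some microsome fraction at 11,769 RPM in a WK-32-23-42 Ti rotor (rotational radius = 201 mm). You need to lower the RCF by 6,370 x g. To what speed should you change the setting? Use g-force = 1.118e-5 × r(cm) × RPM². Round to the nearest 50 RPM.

r = 201 mm = 20.1 cm
Current RCF = 1.118 × 10⁻⁵ × 20.1 × (11769)² = 1.118 × 10⁻⁵ × 20.1 × 138,509,361 ≈ 31,125.5 × g
Target RCF = 31,125.5 − 6,370 = 24,755.5 × g
N² = 24,755.5 / (22.4718 × 10⁻⁵) = 110,162,515
N ≈ √110,162,515 ≈ 10,495.8

N₂ ≈ 10500 RPM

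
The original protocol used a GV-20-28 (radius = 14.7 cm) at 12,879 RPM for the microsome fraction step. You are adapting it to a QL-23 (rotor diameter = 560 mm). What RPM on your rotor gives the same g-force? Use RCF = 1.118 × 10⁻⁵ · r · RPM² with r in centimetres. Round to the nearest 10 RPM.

RCF_original = 1.118 × 10⁻⁵ × 14.7 × (12879)² = 1.118 × 10⁻⁵ × 14.7 × 165,868,641 ≈ 27,259.8 × g
Your rotor: r = 560 mm / 2 = 280 mm = 28 cm
27,259.8 = 1.118 × 10⁻⁵ × 28 × N²
N² = 27,259.8 / (31.304 × 10⁻⁵) = 87,080,884
N ≈ √87,080,884 ≈ 9,331.7

9330 RPM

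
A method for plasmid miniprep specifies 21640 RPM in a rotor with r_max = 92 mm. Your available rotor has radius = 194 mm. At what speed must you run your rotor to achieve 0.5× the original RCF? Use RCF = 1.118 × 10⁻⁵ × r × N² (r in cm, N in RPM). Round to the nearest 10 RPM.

10540 RPM

Original rotor: r = 92 mm = 9.2 cm
RCF_original = 1.118 × 10⁻⁵ × 9.2 × (21640)² = 1.118 × 10⁻⁵ × 9.2 × 468,289,600 ≈ 48,166.4 × g
Target RCF = 0.5 × 48,166.4 ≈ 24,083.2 × g
Your rotor: r = 194 mm = 19.4 cm
24,083.2 = 1.118 × 10⁻⁵ × 19.4 × N²
N² = 24,083.2 / (21.6892 × 10⁻⁵) = 111,037,752
N ≈ √111,037,752 ≈ 10,537.4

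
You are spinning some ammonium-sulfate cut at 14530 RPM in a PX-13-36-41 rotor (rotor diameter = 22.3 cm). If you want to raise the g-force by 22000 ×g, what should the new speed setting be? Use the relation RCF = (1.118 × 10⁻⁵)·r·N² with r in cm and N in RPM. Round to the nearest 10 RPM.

r = 22.3 / 2 = 11.15 cm
Current RCF = 1.118 × 10⁻⁵ × 11.15 × (14530)² = 1.118 × 10⁻⁵ × 11.15 × 211,120,900 ≈ 26,317.7 × g
Target RCF = 26,317.7 + 22,000 = 48,317.7 × g
N² = 48,317.7 / (12.4657 × 10⁻⁵) = 387,605,189
N ≈ √387,605,189 ≈ 19,687.7

19690 RPM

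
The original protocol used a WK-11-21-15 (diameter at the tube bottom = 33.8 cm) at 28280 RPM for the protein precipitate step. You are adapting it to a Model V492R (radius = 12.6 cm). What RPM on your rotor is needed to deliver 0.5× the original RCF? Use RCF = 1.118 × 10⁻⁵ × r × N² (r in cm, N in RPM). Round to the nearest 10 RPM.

Original rotor: r = 33.8 / 2 = 16.9 cm
RCF_original = 1.118 × 10⁻⁵ × 16.9 × (28280)² = 1.118 × 10⁻⁵ × 16.9 × 799,758,400 ≈ 151,108 × g
Target RCF = 0.5 × 151,108 ≈ 75,554 × g
75,554 = 1.118 × 10⁻⁵ × 12.6 × N²
N² = 75,554 / (14.0868 × 10⁻⁵) = 536,346,083
N ≈ √536,346,083 ≈ 23,159.1

≈ 23160 RPM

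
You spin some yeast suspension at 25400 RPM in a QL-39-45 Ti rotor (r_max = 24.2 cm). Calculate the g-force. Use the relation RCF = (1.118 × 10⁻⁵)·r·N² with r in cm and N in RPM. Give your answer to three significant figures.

175000 × g

RCF = 1.118 × 10⁻⁵ × r × N²
RCF = 1.118 × 10⁻⁵ × 24.2 × (25400)² = 1.118 × 10⁻⁵ × 24.2 × 645,160,000 ≈ 174,551.9 × g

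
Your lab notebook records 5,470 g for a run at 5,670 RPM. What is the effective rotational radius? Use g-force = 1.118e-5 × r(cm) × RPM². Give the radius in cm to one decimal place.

r ≈ 15.2 cm

5470 = 1.118 × 10⁻⁵ × r × (5670)²
r = 5470 / (1.118 × 10⁻⁵ × 32,148,900) = 5470 / 359.4247 ≈ 15.219 cm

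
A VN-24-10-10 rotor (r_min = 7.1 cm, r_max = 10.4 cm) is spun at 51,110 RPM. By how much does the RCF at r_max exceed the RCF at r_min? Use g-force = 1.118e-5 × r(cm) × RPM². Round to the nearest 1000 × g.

ΔRCF ≈ 96000 ×g

ΔRCF = 1.118 × 10⁻⁵ × (r_max − r_min) × N² = 1.118 × 10⁻⁵ × 3.3 × 2,612,232,100 ≈ 96,375.7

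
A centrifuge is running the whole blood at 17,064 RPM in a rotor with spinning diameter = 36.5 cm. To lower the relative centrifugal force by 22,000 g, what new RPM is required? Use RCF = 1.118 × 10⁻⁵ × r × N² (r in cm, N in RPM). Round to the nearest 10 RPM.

N₂ ≈ 13540 RPM

r = 36.5 / 2 = 18.25 cm
Current RCF = 1.118 × 10⁻⁵ × 18.25 × (17064)² = 1.118 × 10⁻⁵ × 18.25 × 291,180,096 ≈ 59,410.9 × g
Target RCF = 59,410.9 − 22,000 = 37,410.9 × g
N² = 37,410.9 / (20.4035 × 10⁻⁵) = 183,355,307
N ≈ √183,355,307 ≈ 13,540.9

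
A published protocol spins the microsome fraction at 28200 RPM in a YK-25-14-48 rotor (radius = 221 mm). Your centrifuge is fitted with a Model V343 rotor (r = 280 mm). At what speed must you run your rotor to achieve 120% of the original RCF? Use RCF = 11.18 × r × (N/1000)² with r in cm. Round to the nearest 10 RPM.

≈ 27440 RPM

Original rotor: r = 221 mm = 22.1 cm
RCF_original = 11.18 × 22.1 × (28.2)² = 11.18 × 22.1 × 795.24 ≈ 196,486.3 × g
Target RCF = 1.2 × 196,486.3 ≈ 235,783.6 × g
Your rotor: r = 280 mm = 28.0 cm
235,783.6 = 11.18 × 28 × (N/1000)²
(N/1000)² = 235,783.6 / 313.04 = 753.206
N = 1000 × √753.206 ≈ 27,444.6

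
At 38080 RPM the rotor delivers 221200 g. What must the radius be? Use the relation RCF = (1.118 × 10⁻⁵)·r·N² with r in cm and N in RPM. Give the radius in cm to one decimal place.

≈ 13.6 cm

RCF = 1.118 × 10⁻⁵ × r × N²
221200 = 1.118 × 10⁻⁵ × r × (38080)²
r = 221200 / (1.118 × 10⁻⁵ × 1,450,086,400) = 221200 / 16211.97 ≈ 13.644 cm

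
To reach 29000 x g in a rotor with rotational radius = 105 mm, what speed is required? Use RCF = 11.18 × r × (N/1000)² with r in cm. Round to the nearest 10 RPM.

r = 105 mm = 10.5 cm
29,000 = 11.18 × 10.5 × (N/1000)²
(N/1000)² = 29,000 / 117.39 = 247.0398
N = 1000 × √247.0398 ≈ 15,717.5

≈ 15720 RPM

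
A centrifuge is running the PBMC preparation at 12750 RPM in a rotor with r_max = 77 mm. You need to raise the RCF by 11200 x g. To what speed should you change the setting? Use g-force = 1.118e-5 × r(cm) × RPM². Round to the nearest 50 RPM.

r = 77 mm = 7.7 cm
Current RCF = 1.118 × 10⁻⁵ × 7.7 × (12750)² = 1.118 × 10⁻⁵ × 7.7 × 162,562,500 ≈ 13,994.4 × g
Target RCF = 13,994.4 + 11,200 = 25,194.4 × g
N² = 25,194.4 / (8.6086 × 10⁻⁵) = 292,665,474
N ≈ √292,665,474 ≈ 17,107.5

17100 RPM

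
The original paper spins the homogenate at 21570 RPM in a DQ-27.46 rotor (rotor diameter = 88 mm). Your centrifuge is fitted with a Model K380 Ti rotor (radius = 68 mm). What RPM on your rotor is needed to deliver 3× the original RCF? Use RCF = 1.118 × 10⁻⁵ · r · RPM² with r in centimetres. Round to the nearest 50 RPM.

≈ 30050 RPM

Original rotor: r = 88 mm / 2 = 44 mm = 4.4 cm
RCF_original = 1.118 × 10⁻⁵ × 4.4 × (21570)² = 1.118 × 10⁻⁵ × 4.4 × 465,264,900 ≈ 22,887.3 × g
Target RCF = 3 × 22,887.3 ≈ 68,661.9 × g
Your rotor: r = 68 mm = 6.8 cm
68,661.9 = 1.118 × 10⁻⁵ × 6.8 × N²
N² = 68,661.9 / (7.6024 × 10⁻⁵) = 903,160,844
N ≈ √903,160,844 ≈ 30,052.6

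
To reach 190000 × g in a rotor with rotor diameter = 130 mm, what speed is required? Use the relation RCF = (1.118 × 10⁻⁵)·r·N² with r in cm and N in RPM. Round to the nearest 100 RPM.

N ≈ 51100 RPM

r = 130 mm / 2 = 65 mm = 6.5 cm
190,000 = 1.118 × 10⁻⁵ × 6.5 × N²
N² = 190,000 / (7.267 × 10⁻⁵) = 2,614,558,965
N ≈ √2,614,558,965 ≈ 51,132.8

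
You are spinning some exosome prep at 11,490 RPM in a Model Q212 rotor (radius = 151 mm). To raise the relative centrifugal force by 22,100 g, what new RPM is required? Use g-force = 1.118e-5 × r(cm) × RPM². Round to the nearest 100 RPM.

16200 RPM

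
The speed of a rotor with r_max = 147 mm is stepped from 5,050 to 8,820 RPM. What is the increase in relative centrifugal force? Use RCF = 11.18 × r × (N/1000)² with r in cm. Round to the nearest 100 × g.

r = 147 mm = 14.7 cm
RCF₁ = 11.18 × 14.7 × (5.05)² = 11.18 × 14.7 × 25.5025 ≈ 4,191.2 × g
RCF₂ = 11.18 × 14.7 × (8.82)² = 11.18 × 14.7 × 77.7924 ≈ 12,784.9 × g
Increase = 12,784.9 − 4,191.2 = 8,593.7

≈ 8600 x g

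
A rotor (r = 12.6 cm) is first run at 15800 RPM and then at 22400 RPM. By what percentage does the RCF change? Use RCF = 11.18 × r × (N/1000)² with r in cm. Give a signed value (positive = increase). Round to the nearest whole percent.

+101%

RCF ∝ N², so the ratio is (22400/15800)² = (1.417722)² = 2.0099.
Change = 2.0099 − 1 = +1.0099 → +101.0%.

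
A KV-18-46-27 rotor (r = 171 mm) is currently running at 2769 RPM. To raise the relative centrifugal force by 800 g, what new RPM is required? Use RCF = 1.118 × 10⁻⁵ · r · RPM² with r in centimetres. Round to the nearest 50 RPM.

N₂ ≈ 3450 RPM

r = 171 mm = 17.1 cm
Current RCF = 1.118 × 10⁻⁵ × 17.1 × (2769)² = 1.118 × 10⁻⁵ × 17.1 × 7,667,361 ≈ 1,465.8 × g
Target RCF = 1,465.8 + 800 = 2,265.8 × g
N² = 2,265.8 / (19.1178 × 10⁻⁵) = 11,851,782
N ≈ √11,851,782 ≈ 3,442.6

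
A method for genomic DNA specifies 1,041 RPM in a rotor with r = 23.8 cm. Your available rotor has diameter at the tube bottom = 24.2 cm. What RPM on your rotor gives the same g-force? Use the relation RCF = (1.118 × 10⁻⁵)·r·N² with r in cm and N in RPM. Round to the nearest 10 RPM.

1460 RPM

RCF = 1.118 × 10⁻⁵ × r × N²
RCF_original = 1.118 × 10⁻⁵ × 23.8 × (1041)² = 1.118 × 10⁻⁵ × 23.8 × 1,083,681 ≈ 288.4 × g
Your rotor: r = 24.2 / 2 = 12.1 cm
288.4 = 1.118 × 10⁻⁵ × 12.1 × N²
N² = 288.4 / (13.5278 × 10⁻⁵) = 2,131,906
N ≈ √2,131,906 ≈ 1,460.1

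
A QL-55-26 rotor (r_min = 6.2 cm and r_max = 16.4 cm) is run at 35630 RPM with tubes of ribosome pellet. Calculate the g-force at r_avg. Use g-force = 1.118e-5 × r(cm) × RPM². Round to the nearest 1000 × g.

160000 × g

r_avg = (6.2 + 16.4) / 2 = 11.3 cm
RCF = 1.118 × 10⁻⁵ × r × N²
RCF = 1.118 × 10⁻⁵ × 11.3 × (35630)² = 1.118 × 10⁻⁵ × 11.3 × 1,269,496,900 ≈ 160,380.6 × g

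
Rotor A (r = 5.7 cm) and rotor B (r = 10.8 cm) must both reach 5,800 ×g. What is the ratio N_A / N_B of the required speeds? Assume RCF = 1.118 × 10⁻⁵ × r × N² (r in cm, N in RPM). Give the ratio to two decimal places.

1.38

At fixed RCF, N ∝ 1/√r, so N_A/N_B = √(r_B/r_A) = √(10.8/5.7) = √1.894737 = 1.3765.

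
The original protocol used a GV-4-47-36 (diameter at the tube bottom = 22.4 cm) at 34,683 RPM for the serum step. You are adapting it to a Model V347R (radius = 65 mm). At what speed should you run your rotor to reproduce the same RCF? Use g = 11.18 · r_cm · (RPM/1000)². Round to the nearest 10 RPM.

Original rotor: r = 22.4 / 2 = 11.2 cm
RCF_original = 11.18 × 11.2 × (34.683)² = 11.18 × 11.2 × 1,202.910489 ≈ 150,623.6 × g
Your rotor: r = 65 mm = 6.5 cm
150,623.6 = 11.18 × 6.5 × (N/1000)²
(N/1000)² = 150,623.6 / 72.67 = 2072.707
N = 1000 × √2072.707 ≈ 45,527.0

45530 RPM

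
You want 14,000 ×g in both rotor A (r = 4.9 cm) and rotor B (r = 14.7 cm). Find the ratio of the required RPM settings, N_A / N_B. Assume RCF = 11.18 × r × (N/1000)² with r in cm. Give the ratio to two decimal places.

At fixed RCF, N ∝ 1/√r, so N_A/N_B = √(r_B/r_A) = √(14.7/4.9) = √3.000000 = 1.7321.

1.73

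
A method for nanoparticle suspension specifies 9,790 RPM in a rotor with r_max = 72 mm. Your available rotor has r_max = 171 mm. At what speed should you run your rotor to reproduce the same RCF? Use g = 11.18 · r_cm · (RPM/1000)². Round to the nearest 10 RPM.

Original rotor: r = 72 mm = 7.2 cm
RCF_original = 11.18 × 7.2 × (9.79)² = 11.18 × 7.2 × 95.8441 ≈ 7,715.1 × g
Your rotor: r = 171 mm = 17.1 cm
7,715.1 = 11.18 × 17.1 × (N/1000)²
(N/1000)² = 7,715.1 / 191.178 = 40.35558
N = 1000 × √40.35558 ≈ 6,352.6

≈ 6350 RPM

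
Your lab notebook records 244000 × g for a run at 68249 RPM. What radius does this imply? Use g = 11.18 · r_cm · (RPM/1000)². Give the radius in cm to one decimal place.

RCF = 11.18 × r × (N/1000)²
244000 = 11.18 × r × (68.249)²
r = 244000 / (11.18 × 4657.926001) = 244000 / 52075.61 ≈ 4.685 cm

4.7 cm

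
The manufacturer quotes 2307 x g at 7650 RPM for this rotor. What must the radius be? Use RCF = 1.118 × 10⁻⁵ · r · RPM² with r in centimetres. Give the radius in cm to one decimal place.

≈ 3.5 cm

RCF = 1.118 × 10⁻⁵ × r × N²
2307 = 1.118 × 10⁻⁵ × r × (7650)²
r = 2307 / (1.118 × 10⁻⁵ × 58,522,500) = 2307 / 654.2815 ≈ 3.526 cm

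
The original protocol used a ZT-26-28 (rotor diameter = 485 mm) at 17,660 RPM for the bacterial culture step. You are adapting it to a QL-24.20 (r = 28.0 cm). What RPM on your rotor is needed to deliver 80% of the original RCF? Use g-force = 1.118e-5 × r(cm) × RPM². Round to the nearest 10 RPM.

≈ 14700 RPM

Original rotor: r = 485 mm / 2 = 242.5 mm = 24.25 cm
RCF_original = 1.118 × 10⁻⁵ × 24.25 × (17660)² = 1.118 × 10⁻⁵ × 24.25 × 311,875,600 ≈ 84,554.2 × g
Target RCF = 0.8 × 84,554.2 ≈ 67,643.4 × g
67,643.4 = 1.118 × 10⁻⁵ × 28 × N²
N² = 67,643.4 / (31.304 × 10⁻⁵) = 216,085,484
N ≈ √216,085,484 ≈ 14,699.8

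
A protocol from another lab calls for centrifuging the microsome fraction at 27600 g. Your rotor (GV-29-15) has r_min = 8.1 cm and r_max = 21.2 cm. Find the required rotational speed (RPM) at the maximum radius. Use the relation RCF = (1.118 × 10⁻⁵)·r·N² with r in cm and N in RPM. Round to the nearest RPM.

Use r_max = 21.2 cm.
27,600 = 1.118 × 10⁻⁵ × 21.2 × N²
N² = 27,600 / (23.7016 × 10⁻⁵) = 116,447,835
N ≈ √116,447,835 ≈ 10,791.1

N ≈ 10791 RPM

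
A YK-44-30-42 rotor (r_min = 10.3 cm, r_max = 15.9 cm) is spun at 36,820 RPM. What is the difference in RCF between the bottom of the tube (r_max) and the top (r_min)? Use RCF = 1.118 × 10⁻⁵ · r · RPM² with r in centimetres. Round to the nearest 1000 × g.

RCF_max = 1.118 × 10⁻⁵ × 15.9 × (36820)² = 1.118 × 10⁻⁵ × 15.9 × 1,355,712,400 ≈ 240,994.1 × g
RCF_min = 1.118 × 10⁻⁵ × 10.3 × (36820)² = 1.118 × 10⁻⁵ × 10.3 × 1,355,712,400 ≈ 156,115.7 × g
ΔRCF = 240,994.1 − 156,115.7 = 84,878.4

≈ 85000 x g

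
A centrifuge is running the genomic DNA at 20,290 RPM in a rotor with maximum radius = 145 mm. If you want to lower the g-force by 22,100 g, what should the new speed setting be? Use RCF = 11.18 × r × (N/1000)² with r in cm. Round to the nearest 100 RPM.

N₂ ≈ 16600 RPM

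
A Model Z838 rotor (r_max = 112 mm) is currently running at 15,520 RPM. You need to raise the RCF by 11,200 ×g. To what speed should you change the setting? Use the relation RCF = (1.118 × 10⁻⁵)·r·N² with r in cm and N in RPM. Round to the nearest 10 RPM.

r = 112 mm = 11.2 cm
Current RCF = 1.118 × 10⁻⁵ × 11.2 × (15520)² = 1.118 × 10⁻⁵ × 11.2 × 240,870,400 ≈ 30,160.8 × g
Target RCF = 30,160.8 + 11,200 = 41,360.8 × g
N² = 41,360.8 / (12.5216 × 10⁻⁵) = 330,315,615
N ≈ √330,315,615 ≈ 18,174.6

18170 RPM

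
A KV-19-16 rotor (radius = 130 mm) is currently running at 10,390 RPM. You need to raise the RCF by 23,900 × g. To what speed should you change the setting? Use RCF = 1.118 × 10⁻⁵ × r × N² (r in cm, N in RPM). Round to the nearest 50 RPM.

N₂ ≈ 16500 RPM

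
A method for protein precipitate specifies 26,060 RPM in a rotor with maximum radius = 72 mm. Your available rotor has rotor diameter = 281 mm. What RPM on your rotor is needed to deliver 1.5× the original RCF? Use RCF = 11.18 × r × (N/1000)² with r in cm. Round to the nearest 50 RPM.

Original rotor: r = 72 mm = 7.2 cm
RCF_original = 11.18 × 7.2 × (26.06)² = 11.18 × 7.2 × 679.1236 ≈ 54,666.7 × g
Target RCF = 1.5 × 54,666.7 ≈ 82,000 × g
Your rotor: r = 281 mm / 2 = 140.5 mm = 14.05 cm
82,000 = 11.18 × 14.05 × (N/1000)²
(N/1000)² = 82,000 / 157.079 = 522.0303
N = 1000 × √522.0303 ≈ 22,848.0

22850 RPM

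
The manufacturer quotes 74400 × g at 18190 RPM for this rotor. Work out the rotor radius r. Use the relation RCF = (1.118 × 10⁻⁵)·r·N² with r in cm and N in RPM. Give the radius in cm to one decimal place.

r ≈ 20.1 cm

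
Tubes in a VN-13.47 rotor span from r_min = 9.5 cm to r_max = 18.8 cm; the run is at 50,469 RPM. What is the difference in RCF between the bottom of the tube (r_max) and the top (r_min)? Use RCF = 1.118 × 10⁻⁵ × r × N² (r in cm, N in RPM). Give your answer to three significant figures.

ΔRCF ≈ 265000 x g

ΔRCF = 1.118 × 10⁻⁵ × (r_max − r_min) × N² = 1.118 × 10⁻⁵ × 9.3 × 2,547,119,961 ≈ 264,834.3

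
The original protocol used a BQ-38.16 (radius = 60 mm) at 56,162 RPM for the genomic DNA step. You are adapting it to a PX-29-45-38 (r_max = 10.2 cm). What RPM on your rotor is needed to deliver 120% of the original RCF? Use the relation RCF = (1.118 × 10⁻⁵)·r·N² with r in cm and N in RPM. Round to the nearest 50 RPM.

≈ 47200 RPM

Original rotor: r = 60 mm = 6.0 cm
RCF = 1.118 × 10⁻⁵ × r × N²
RCF_original = 1.118 × 10⁻⁵ × 6 × (56162)² = 1.118 × 10⁻⁵ × 6 × 3,154,170,244 ≈ 211,581.7 × g
Target RCF = 1.2 × 211,581.7 ≈ 253,898 × g
253,898 = 1.118 × 10⁻⁵ × 10.2 × N²
N² = 253,898 / (11.4036 × 10⁻⁵) = 2,226,472,342
N ≈ √2,226,472,342 ≈ 47,185.5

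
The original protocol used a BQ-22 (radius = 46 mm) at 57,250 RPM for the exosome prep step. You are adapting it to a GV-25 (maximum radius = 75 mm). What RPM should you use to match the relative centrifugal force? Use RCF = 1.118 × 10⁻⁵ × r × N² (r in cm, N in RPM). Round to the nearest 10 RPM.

44840 RPM

Original rotor: r = 46 mm = 4.6 cm
RCF_original = 1.118 × 10⁻⁵ × 4.6 × (57250)² = 1.118 × 10⁻⁵ × 4.6 × 3,277,562,500 ≈ 168,558.5 × g
Your rotor: r = 75 mm = 7.5 cm
168,558.5 = 1.118 × 10⁻⁵ × 7.5 × N²
N² = 168,558.5 / (8.385 × 10⁻⁵) = 2,010,238,521
N ≈ √2,010,238,521 ≈ 44,835.7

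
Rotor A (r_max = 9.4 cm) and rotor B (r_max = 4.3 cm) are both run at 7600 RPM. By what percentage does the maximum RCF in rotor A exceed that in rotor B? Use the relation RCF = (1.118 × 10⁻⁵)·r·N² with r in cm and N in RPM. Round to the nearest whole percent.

119%

At equal RPM, RCF scales linearly with r: ratio = 9.4 / 4.3 = 2.1860.
So rotor A delivers 118.6% more g-force.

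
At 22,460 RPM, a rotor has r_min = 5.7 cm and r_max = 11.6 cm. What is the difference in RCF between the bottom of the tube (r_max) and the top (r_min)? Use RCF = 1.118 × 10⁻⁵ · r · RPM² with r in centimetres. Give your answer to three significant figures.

ΔRCF ≈ 33300 ×g

ΔRCF = 1.118 × 10⁻⁵ × (r_max − r_min) × N² = 1.118 × 10⁻⁵ × 5.9 × 504,451,600 ≈ 33,274.6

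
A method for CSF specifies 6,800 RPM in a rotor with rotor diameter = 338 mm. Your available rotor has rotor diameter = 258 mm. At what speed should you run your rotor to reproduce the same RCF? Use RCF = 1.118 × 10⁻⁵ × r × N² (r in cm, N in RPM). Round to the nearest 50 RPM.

Original rotor: r = 338 mm / 2 = 169 mm = 16.9 cm
RCF_original = 1.118 × 10⁻⁵ × 16.9 × (6800)² = 1.118 × 10⁻⁵ × 16.9 × 46,240,000 ≈ 8,736.7 × g
Your rotor: r = 258 mm / 2 = 129 mm = 12.9 cm
8,736.7 = 1.118 × 10⁻⁵ × 12.9 × N²
N² = 8,736.7 / (14.4222 × 10⁻⁵) = 60,578,136
N ≈ √60,578,136 ≈ 7,783.2

≈ 7800 RPM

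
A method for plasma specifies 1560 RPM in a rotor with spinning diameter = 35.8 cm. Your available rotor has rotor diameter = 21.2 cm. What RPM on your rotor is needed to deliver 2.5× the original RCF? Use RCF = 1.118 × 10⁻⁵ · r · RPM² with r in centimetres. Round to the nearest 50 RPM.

≈ 3200 RPM

Original rotor: r = 35.8 / 2 = 17.9 cm
RCF = 1.118 × 10⁻⁵ × r × N²
RCF_original = 1.118 × 10⁻⁵ × 17.9 × (1560)² = 1.118 × 10⁻⁵ × 17.9 × 2,433,600 ≈ 487 × g
Target RCF = 2.5 × 487 ≈ 1,217.5 × g
Your rotor: r = 21.2 / 2 = 10.6 cm
1,217.5 = 1.118 × 10⁻⁵ × 10.6 × N²
N² = 1,217.5 / (11.8508 × 10⁻⁵) = 10,273,568
N ≈ √10,273,568 ≈ 3,205.2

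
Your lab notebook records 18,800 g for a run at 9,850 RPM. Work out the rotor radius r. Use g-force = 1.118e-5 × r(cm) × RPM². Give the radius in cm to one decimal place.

18800 = 1.118 × 10⁻⁵ × r × (9850)²
r = 18800 / (1.118 × 10⁻⁵ × 97,022,500) = 18800 / 1084.712 ≈ 17.332 cm

17.3 cm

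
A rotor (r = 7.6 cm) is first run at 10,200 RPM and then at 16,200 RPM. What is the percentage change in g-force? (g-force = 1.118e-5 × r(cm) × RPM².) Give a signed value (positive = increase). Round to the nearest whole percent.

+152%

RCF ∝ N², so the ratio is (16200/10200)² = (1.588235)² = 2.5225.
Change = 2.5225 − 1 = +1.5225 → +152.2%.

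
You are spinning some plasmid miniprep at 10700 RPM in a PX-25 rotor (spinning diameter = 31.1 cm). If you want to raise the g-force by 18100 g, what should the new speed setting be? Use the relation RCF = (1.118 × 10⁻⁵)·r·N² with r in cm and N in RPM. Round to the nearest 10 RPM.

≈ 14790 RPM

r = 31.1 / 2 = 15.55 cm
Current RCF = 1.118 × 10⁻⁵ × 15.55 × (10700)² = 1.118 × 10⁻⁵ × 15.55 × 114,490,000 ≈ 19,904 × g
Target RCF = 19,904 + 18,100 = 38,004 × g
N² = 38,004 / (17.3849 × 10⁻⁵) = 218,603,501
N ≈ √218,603,501 ≈ 14,785.2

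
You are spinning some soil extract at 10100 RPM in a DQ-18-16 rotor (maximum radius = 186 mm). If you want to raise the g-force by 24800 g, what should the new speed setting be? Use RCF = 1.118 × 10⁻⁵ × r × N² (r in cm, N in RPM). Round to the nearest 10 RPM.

N₂ ≈ 14880 RPM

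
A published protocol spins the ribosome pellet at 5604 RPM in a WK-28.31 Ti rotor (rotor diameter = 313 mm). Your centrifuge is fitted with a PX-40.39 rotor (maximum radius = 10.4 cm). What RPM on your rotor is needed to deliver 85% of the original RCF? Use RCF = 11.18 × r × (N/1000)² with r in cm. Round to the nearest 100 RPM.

Original rotor: r = 313 mm / 2 = 156.5 mm = 15.65 cm
RCF_original = 11.18 × 15.65 × (5.604)² = 11.18 × 15.65 × 31.404816 ≈ 5,494.8 × g
Target RCF = 0.85 × 5,494.8 ≈ 4,670.6 × g
4,670.6 = 11.18 × 10.4 × (N/1000)²
(N/1000)² = 4,670.6 / 116.272 = 40.1696
N = 1000 × √40.1696 ≈ 6,337.9

6300 RPM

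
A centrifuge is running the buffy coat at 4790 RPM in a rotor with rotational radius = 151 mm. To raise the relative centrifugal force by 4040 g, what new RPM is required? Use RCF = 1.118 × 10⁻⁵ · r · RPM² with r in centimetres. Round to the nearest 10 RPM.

6850 RPM

r = 151 mm = 15.1 cm
Current RCF = 1.118 × 10⁻⁵ × 15.1 × (4790)² = 1.118 × 10⁻⁵ × 15.1 × 22,944,100 ≈ 3,873.4 × g
Target RCF = 3,873.4 + 4,040 = 7,913.4 × g
N² = 7,913.4 / (16.8818 × 10⁻⁵) = 46,875,333
N ≈ √46,875,333 ≈ 6,846.6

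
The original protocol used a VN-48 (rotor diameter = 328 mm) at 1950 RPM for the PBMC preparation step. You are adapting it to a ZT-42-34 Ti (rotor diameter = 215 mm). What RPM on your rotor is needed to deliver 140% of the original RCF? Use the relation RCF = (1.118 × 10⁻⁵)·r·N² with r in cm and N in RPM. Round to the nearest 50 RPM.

Original rotor: r = 328 mm / 2 = 164 mm = 16.4 cm
RCF = 1.118 × 10⁻⁵ × r × N²
RCF_original = 1.118 × 10⁻⁵ × 16.4 × (1950)² = 1.118 × 10⁻⁵ × 16.4 × 3,802,500 ≈ 697.2 × g
Target RCF = 1.4 × 697.2 ≈ 976.1 × g
Your rotor: r = 215 mm / 2 = 107.5 mm = 10.75 cm
976.1 = 1.118 × 10⁻⁵ × 10.75 × N²
N² = 976.1 / (12.0185 × 10⁻⁵) = 8,121,646
N ≈ √8,121,646 ≈ 2,849.9

2850 RPM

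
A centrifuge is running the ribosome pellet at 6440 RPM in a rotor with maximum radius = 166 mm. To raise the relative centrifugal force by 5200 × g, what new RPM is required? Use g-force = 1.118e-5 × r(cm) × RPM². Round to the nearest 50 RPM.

N₂ ≈ 8350 RPM

r = 166 mm = 16.6 cm
Current RCF = 1.118 × 10⁻⁵ × 16.6 × (6440)² = 1.118 × 10⁻⁵ × 16.6 × 41,473,600 ≈ 7,697 × g
Target RCF = 7,697 + 5,200 = 12,897 × g
N² = 12,897 / (18.5588 × 10⁻⁵) = 69,492,640
N ≈ √69,492,640 ≈ 8,336.2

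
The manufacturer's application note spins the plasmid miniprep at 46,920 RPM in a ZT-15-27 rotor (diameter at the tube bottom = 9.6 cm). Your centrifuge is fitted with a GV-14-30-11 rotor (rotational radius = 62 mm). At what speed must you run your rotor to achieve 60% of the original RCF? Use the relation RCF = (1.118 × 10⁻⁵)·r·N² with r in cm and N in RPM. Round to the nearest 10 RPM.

≈ 31980 RPM

Original rotor: r = 9.6 / 2 = 4.8 cm
RCF_original = 1.118 × 10⁻⁵ × 4.8 × (46920)² = 1.118 × 10⁻⁵ × 4.8 × 2,201,486,400 ≈ 118,140.6 × g
Target RCF = 0.6 × 118,140.6 ≈ 70,884.4 × g
Your rotor: r = 62 mm = 6.2 cm
70,884.4 = 1.118 × 10⁻⁵ × 6.2 × N²
N² = 70,884.4 / (6.9316 × 10⁻⁵) = 1,022,626,811
N ≈ √1,022,626,811 ≈ 31,978.5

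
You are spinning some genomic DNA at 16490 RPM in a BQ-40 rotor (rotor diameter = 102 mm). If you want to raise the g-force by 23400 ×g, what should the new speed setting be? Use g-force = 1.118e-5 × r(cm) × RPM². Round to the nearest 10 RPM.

N₂ ≈ 26120 RPM

r = 102 mm / 2 = 51 mm = 5.1 cm
Current RCF = 1.118 × 10⁻⁵ × 5.1 × (16490)² = 1.118 × 10⁻⁵ × 5.1 × 271,920,100 ≈ 15,504.3 × g
Target RCF = 15,504.3 + 23,400 = 38,904.3 × g
N² = 38,904.3 / (5.7018 × 10⁻⁵) = 682,316,111
N ≈ √682,316,111 ≈ 26,121.2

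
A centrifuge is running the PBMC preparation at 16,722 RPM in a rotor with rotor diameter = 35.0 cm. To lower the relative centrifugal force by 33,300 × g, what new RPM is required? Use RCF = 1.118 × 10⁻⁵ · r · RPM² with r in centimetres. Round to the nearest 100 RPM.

10500 RPM

r = 35.0 / 2 = 17.5 cm
Current RCF = 1.118 × 10⁻⁵ × 17.5 × (16722)² = 1.118 × 10⁻⁵ × 17.5 × 279,625,284 ≈ 54,708.7 × g
Target RCF = 54,708.7 − 33,300 = 21,408.7 × g
N² = 21,408.7 / (19.565 × 10⁻⁵) = 109,423,460
N ≈ √109,423,460 ≈ 10,460.6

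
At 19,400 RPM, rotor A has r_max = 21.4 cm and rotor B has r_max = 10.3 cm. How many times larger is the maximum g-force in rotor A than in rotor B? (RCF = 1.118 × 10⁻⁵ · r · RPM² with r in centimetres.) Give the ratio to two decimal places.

2.08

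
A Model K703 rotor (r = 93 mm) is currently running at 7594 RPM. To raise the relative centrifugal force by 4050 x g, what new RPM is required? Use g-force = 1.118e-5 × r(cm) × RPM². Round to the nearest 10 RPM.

r = 93 mm = 9.3 cm
Current RCF = 1.118 × 10⁻⁵ × 9.3 × (7594)² = 1.118 × 10⁻⁵ × 9.3 × 57,668,836 ≈ 5,996.1 × g
Target RCF = 5,996.1 + 4,050 = 10,046.1 × g
N² = 10,046.1 / (10.3974 × 10⁻⁵) = 96,621,271
N ≈ √96,621,271 ≈ 9,829.6

9830 RPM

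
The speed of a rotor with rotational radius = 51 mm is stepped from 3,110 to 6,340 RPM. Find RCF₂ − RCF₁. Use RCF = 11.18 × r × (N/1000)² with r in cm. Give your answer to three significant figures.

r = 51 mm = 5.1 cm
RCF₁ = 11.18 × 5.1 × (3.11)² = 11.18 × 5.1 × 9.6721 ≈ 551.5 × g
RCF₂ = 11.18 × 5.1 × (6.34)² = 11.18 × 5.1 × 40.1956 ≈ 2,291.9 × g
Increase = 2,291.9 − 551.5 = 1,740.4

1740 ×g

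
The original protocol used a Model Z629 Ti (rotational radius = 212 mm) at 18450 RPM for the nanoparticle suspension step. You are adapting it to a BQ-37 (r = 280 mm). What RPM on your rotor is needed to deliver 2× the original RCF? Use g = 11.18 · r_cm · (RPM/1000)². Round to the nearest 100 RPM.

22700 RPM

Original rotor: r = 212 mm = 21.2 cm
RCF_original = 11.18 × 21.2 × (18.45)² = 11.18 × 21.2 × 340.4025 ≈ 80,680.8 × g
Target RCF = 2 × 80,680.8 ≈ 161,361.6 × g
Your rotor: r = 280 mm = 28.0 cm
161,361.6 = 11.18 × 28 × (N/1000)²
(N/1000)² = 161,361.6 / 313.04 = 515.4664
N = 1000 × √515.4664 ≈ 22,703.9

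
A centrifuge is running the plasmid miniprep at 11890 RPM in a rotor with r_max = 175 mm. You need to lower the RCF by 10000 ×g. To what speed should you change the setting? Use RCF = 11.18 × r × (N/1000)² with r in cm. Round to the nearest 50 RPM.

9500 RPM

r = 175 mm = 17.5 cm
Current RCF = 11.18 × 17.5 × (11.89)² = 11.18 × 17.5 × 141.3721 ≈ 27,659.5 × g
Target RCF = 27,659.5 − 10,000 = 17,659.5 × g
(N/1000)² = 17,659.5 / 195.65 = 90.26067
N = 1000 × √90.26067 ≈ 9,500.6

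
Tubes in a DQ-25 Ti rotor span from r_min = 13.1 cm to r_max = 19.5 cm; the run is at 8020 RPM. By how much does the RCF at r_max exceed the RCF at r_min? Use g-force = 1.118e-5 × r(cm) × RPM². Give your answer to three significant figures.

ΔRCF ≈ 4600 ×g

RCF_max = 1.118 × 10⁻⁵ × 19.5 × (8020)² = 1.118 × 10⁻⁵ × 19.5 × 64,320,400 ≈ 14,022.5 × g
RCF_min = 1.118 × 10⁻⁵ × 13.1 × (8020)² = 1.118 × 10⁻⁵ × 13.1 × 64,320,400 ≈ 9,420.2 × g
ΔRCF = 14,022.5 − 9,420.2 = 4,602.3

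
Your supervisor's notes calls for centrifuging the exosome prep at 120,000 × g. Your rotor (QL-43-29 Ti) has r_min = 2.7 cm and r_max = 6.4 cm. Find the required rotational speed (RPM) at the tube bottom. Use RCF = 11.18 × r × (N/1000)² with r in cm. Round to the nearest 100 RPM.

Use r_max = 6.4 cm.
120,000 = 11.18 × 6.4 × (N/1000)²
(N/1000)² = 120,000 / 71.552 = 1677.102
N = 1000 × √1677.102 ≈ 40,952.4

≈ 41000 RPM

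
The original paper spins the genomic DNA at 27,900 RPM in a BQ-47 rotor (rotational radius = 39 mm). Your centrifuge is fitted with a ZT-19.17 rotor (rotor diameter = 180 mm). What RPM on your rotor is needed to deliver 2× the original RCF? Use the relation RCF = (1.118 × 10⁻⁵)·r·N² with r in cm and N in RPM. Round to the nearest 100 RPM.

Original rotor: r = 39 mm = 3.9 cm
RCF_original = 1.118 × 10⁻⁵ × 3.9 × (27900)² = 1.118 × 10⁻⁵ × 3.9 × 778,410,000 ≈ 33,940.2 × g
Target RCF = 2 × 33,940.2 ≈ 67,880.4 × g
Your rotor: r = 180 mm / 2 = 90 mm = 9 cm
67,880.4 = 1.118 × 10⁻⁵ × 9 × N²
N² = 67,880.4 / (10.062 × 10⁻⁵) = 674,621,348
N ≈ √674,621,348 ≈ 25,973.5

26000 RPM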